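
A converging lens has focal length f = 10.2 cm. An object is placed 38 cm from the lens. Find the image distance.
1/di = 1/f − 1/do → di = 13.94 cm (real image)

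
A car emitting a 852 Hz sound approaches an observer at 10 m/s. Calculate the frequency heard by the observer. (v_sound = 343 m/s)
f_obs = f·v/(v − v_s) = 877.6 Hz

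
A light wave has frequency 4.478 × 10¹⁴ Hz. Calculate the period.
T = 1/f = 2.233 × 10⁻¹⁵ s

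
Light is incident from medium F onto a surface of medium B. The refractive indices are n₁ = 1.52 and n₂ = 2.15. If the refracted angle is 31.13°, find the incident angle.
sin θ₁ = (n₂/n₁)·sin θ₂ → θ₁ = 46.99°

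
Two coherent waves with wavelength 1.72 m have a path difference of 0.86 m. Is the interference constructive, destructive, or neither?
destructive — path difference = 0.5λ, an odd multiple of λ/2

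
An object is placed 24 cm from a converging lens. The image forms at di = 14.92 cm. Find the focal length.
1/f = 1/do + 1/di → f = 9.2 cm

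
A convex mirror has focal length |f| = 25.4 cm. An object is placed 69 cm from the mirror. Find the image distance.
f = −25.4 cm (convex); 1/di = 1/f − 1/do → di = -18.57 cm (virtual image, behind mirror)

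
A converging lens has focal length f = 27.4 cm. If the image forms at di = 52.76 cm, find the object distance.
1/do = 1/f − 1/di → do = 57 cm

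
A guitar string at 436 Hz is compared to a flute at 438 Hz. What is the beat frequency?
2 Hz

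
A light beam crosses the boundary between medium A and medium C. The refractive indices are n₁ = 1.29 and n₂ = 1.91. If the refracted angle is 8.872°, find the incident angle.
sin θ₁ = (n₂/n₁)·sin θ₂ → θ₁ = 13.2°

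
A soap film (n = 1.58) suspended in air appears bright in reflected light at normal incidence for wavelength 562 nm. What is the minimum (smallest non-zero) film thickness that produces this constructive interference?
2nt = (m − ½)λ with m = 1 → t = (m − ½)λ/(2n) = 88.92 nm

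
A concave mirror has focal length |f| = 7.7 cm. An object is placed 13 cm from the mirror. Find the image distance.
f = +7.7 cm (concave); 1/di = 1/f − 1/do → di = 18.89 cm (real image, in front of mirror)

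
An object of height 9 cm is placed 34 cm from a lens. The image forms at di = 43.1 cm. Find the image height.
hi = (-di/do) × ho = -11.41 cm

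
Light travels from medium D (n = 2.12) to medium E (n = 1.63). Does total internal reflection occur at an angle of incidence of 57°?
θc = arcsin(n₂/n₁) = 50.25°; 57° > θc, so yes — total internal reflection.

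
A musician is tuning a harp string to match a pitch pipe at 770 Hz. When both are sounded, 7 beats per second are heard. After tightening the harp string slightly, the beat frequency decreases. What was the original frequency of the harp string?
763 Hz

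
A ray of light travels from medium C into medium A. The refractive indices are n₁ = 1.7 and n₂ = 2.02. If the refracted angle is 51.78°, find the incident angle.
sin θ₁ = (n₂/n₁)·sin θ₂ → θ₁ = 68.99°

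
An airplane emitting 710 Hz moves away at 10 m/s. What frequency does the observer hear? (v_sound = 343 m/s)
f_obs = f·v/(v + v_s) = 689.9 Hz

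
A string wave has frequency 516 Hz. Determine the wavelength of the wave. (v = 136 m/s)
λ = v/f = 0.2636 m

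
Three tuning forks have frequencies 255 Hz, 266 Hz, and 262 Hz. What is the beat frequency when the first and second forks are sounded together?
11 Hz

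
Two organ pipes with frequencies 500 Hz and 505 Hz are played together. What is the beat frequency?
5 Hz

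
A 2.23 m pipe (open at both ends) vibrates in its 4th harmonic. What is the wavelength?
λₙ = 2L/n = 1.115 m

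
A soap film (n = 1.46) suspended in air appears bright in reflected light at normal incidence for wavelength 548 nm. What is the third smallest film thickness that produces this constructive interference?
2nt = (m − ½)λ with m = 3 → t = (m − ½)λ/(2n) = 469.2 nm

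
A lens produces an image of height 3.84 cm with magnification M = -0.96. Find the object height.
ho = |hi|/|M| = 4 cm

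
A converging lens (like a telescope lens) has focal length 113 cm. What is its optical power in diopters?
P = 1/f = 0.885 D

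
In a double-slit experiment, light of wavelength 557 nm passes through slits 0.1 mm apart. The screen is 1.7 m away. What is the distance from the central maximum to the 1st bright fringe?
y = mλL/d = 9.469 mm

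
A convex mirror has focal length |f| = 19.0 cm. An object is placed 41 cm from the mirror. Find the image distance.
f = −19.0 cm (convex); 1/di = 1/f − 1/do → di = -12.98 cm (virtual image, behind mirror)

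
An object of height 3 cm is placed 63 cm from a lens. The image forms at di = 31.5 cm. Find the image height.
hi = (-di/do) × ho = -1.5 cm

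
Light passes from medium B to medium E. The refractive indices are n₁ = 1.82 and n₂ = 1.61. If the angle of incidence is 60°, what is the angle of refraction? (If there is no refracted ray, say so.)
sin θ₂ = (n₁/n₂)·sin θ₁ = 0.979 → θ₂ = 78.23°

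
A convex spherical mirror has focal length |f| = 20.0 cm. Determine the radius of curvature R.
R = 2|f| = 40 cm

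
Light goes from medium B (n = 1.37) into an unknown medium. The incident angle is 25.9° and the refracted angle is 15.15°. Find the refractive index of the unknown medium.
n₂ = n₁·sin θ₁ / sin θ₂ = 2.29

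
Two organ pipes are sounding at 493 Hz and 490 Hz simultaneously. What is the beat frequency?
3 Hz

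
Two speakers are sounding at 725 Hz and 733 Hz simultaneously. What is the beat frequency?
8 Hz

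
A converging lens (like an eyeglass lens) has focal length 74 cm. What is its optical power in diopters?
P = 1/f = 1.351 D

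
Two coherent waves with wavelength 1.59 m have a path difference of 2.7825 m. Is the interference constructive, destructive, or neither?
neither (partial) — path difference = 1.75λ, neither a whole number of wavelengths nor an odd multiple of λ/2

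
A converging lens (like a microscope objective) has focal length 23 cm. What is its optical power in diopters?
P = 1/f = 4.348 D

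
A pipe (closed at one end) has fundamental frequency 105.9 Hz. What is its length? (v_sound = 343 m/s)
L = v/(4f₁) = 0.8097 m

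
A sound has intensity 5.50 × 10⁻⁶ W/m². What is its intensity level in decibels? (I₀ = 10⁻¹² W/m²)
β = 10·log₁₀(I/I₀) = 67.4 dB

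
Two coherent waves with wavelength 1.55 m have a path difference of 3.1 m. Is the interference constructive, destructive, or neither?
constructive — path difference = 2λ, a whole number of wavelengths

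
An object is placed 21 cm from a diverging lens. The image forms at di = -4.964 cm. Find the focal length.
1/f = 1/do + 1/di → f = -6.501 cm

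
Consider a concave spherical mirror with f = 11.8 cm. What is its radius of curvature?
R = 2|f| = 23.6 cm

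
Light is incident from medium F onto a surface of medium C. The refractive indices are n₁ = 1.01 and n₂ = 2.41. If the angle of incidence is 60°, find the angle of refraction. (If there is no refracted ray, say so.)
sin θ₂ = (n₁/n₂)·sin θ₁ = 0.3629 → θ₂ = 21.28°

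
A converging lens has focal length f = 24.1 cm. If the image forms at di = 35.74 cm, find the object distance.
1/do = 1/f − 1/di → do = 74 cm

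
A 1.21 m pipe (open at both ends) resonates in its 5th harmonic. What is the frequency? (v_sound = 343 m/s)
fₙ = nv/(2L) = 708.7 Hz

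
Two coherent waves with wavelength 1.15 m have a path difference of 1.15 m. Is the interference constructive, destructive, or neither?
constructive — path difference = 1λ, a whole number of wavelengths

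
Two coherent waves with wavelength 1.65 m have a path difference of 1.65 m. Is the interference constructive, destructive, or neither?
constructive — path difference = 1λ, a whole number of wavelengths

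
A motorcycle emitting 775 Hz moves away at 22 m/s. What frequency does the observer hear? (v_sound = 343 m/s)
f_obs = f·v/(v + v_s) = 728.3 Hz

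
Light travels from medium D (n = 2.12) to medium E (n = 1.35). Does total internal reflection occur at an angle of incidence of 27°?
θc = arcsin(n₂/n₁) = 39.55°; 27° < θc, so no — the ray refracts.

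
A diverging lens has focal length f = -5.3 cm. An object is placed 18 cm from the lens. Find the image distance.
1/di = 1/f − 1/do → di = -4.094 cm (virtual image)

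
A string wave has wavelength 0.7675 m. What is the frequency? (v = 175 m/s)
f = v/λ = 228 Hz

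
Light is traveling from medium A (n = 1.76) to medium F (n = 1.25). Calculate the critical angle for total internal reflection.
θc = arcsin(n₂/n₁) = 45.25°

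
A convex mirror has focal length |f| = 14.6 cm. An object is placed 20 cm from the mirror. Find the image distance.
f = −14.6 cm (convex); 1/di = 1/f − 1/do → di = -8.439 cm (virtual image, behind mirror)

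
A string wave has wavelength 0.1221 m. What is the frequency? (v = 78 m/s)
f = v/λ = 638.8 Hz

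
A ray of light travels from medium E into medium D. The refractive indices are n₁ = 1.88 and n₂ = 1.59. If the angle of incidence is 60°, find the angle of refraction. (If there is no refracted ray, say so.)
sin θ₂ = (n₁/n₂)·sin θ₁ = 1.024 > 1, so there is no refracted ray — the light undergoes total internal reflection.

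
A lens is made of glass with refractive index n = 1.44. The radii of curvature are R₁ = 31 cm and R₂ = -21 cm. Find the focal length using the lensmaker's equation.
1/f = (n − 1)(1/R₁ − 1/R₂) → f = 28.45 cm (converging lens)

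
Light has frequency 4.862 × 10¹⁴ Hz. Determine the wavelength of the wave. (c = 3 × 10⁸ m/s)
λ = c/f = 617 nm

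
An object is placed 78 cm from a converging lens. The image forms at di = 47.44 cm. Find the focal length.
1/f = 1/do + 1/di → f = 29.5 cm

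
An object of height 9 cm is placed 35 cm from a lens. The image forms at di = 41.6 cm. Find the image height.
hi = (-di/do) × ho = -10.7 cm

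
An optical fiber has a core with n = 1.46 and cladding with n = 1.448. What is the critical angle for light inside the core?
θc = arcsin(n_cladding/n_core) = 82.65°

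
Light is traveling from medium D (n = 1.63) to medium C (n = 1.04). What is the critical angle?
θc = arcsin(n₂/n₁) = 39.65°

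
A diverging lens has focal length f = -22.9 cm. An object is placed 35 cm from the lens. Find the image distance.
1/di = 1/f − 1/do → di = -13.84 cm (virtual image)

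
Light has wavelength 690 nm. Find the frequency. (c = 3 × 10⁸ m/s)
f = c/λ = 4.348 × 10¹⁴ Hz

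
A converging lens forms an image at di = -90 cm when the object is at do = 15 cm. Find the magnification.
M = −di/do = 6 (upright image)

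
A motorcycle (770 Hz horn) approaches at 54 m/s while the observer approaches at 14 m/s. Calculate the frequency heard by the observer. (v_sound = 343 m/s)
f_obs = f·(v + v_o)/(v − v_s) = 951.2 Hz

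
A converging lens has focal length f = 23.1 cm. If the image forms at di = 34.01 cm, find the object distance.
1/do = 1/f − 1/di → do = 72.01 cm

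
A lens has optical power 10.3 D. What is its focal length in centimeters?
f = 1/P = 9.709 cm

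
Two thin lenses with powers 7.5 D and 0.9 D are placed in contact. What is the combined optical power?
P_total = P₁ + P₂ = 8.4 D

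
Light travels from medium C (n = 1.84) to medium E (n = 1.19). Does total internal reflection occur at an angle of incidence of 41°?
θc = arcsin(n₂/n₁) = 40.3°; 41° > θc, so yes — total internal reflection.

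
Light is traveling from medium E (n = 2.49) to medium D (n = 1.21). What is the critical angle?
θc = arcsin(n₂/n₁) = 29.07°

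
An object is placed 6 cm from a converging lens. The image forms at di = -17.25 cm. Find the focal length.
1/f = 1/do + 1/di → f = 9.2 cm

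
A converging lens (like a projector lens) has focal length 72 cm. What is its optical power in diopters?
P = 1/f = 1.389 D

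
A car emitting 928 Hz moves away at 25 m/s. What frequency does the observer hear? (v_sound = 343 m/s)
f_obs = f·v/(v + v_s) = 865 Hz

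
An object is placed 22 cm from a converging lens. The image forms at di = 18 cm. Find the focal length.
1/f = 1/do + 1/di → f = 9.9 cm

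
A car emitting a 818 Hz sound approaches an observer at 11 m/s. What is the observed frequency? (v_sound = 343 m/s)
f_obs = f·v/(v − v_s) = 845.1 Hz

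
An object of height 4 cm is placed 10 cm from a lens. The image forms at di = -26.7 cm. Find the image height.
hi = (-di/do) × ho = 10.68 cm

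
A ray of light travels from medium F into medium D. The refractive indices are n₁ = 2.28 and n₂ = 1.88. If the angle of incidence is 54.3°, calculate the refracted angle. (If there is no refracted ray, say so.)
sin θ₂ = (n₁/n₂)·sin θ₁ = 0.9849 → θ₂ = 80.02°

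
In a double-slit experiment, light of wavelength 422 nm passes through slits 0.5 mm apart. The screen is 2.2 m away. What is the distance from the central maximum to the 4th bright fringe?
y = mλL/d = 7.427 mm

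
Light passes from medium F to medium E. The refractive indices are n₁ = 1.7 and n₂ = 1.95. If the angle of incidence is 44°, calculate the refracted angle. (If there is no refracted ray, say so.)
sin θ₂ = (n₁/n₂)·sin θ₁ = 0.6056 → θ₂ = 37.27°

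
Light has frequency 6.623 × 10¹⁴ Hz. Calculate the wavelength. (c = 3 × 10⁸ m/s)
λ = c/f = 453 nm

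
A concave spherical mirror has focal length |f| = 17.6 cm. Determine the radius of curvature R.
R = 2|f| = 35.2 cm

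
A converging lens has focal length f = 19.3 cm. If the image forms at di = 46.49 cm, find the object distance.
1/do = 1/f − 1/di → do = 33 cm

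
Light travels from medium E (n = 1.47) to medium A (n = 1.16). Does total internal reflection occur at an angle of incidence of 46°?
θc = arcsin(n₂/n₁) = 52.1°; 46° < θc, so no — the ray refracts.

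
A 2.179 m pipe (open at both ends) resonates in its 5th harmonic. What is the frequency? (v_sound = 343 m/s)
fₙ = nv/(2L) = 393.5 Hz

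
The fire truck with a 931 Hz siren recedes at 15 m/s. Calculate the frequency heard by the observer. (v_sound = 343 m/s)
f_obs = f·v/(v + v_s) = 892 Hz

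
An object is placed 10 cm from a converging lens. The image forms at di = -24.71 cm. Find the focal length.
1/f = 1/do + 1/di → f = 16.8 cm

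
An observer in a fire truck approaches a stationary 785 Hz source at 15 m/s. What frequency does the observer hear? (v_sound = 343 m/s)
f_obs = f·(v + v_o)/v = 819.3 Hz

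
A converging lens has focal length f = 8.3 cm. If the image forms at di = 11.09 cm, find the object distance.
1/do = 1/f − 1/di → do = 32.99 cm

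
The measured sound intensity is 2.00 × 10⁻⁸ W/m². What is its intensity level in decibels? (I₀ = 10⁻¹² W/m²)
β = 10·log₁₀(I/I₀) = 43.01 dB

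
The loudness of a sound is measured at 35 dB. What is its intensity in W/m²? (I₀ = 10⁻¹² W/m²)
I = I₀·10^(β/10) = 3.16 × 10⁻⁹ W/m²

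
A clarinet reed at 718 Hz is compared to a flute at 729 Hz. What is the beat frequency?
11 Hz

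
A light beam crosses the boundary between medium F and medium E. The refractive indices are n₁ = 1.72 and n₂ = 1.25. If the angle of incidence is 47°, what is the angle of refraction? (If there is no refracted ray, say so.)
sin θ₂ = (n₁/n₂)·sin θ₁ = 1.006 > 1, so there is no refracted ray — the light undergoes total internal reflection.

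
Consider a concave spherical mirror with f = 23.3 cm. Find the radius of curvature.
R = 2|f| = 46.6 cm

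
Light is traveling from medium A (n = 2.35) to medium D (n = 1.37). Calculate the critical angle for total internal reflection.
θc = arcsin(n₂/n₁) = 35.66°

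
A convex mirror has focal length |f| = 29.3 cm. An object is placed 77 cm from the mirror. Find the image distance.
f = −29.3 cm (convex); 1/di = 1/f − 1/do → di = -21.22 cm (virtual image, behind mirror)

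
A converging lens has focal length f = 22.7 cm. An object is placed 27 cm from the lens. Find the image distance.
1/di = 1/f − 1/do → di = 142.5 cm (real image)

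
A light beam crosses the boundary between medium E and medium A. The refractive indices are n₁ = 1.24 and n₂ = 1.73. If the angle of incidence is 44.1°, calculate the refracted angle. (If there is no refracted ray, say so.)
sin θ₂ = (n₁/n₂)·sin θ₁ = 0.4988 → θ₂ = 29.92°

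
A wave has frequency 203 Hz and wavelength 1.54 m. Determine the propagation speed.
v = fλ = 312.6 m/s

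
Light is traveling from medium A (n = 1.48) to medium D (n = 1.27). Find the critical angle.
θc = arcsin(n₂/n₁) = 59.1°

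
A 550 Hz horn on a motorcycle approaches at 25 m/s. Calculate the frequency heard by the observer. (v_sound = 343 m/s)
f_obs = f·v/(v − v_s) = 593.2 Hz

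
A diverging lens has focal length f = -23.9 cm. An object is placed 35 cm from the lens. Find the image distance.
1/di = 1/f − 1/do → di = -14.2 cm (virtual image)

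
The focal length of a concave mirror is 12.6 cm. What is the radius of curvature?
R = 2|f| = 25.2 cm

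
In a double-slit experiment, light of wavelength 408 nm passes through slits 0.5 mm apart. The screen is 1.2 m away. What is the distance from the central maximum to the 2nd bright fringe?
y = mλL/d = 1.958 mm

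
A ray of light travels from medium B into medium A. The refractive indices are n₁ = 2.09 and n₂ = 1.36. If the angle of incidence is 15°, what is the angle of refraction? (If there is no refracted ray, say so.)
sin θ₂ = (n₁/n₂)·sin θ₁ = 0.3977 → θ₂ = 23.44°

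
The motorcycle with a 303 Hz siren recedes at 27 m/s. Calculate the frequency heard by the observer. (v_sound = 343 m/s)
f_obs = f·v/(v + v_s) = 280.9 Hz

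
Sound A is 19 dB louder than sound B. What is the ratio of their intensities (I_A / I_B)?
I_A/I_B = 10^(Δβ/10) = 79.43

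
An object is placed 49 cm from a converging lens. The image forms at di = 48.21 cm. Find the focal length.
1/f = 1/do + 1/di → f = 24.3 cm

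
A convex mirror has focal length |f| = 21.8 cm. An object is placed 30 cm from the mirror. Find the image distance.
f = −21.8 cm (convex); 1/di = 1/f − 1/do → di = -12.63 cm (virtual image, behind mirror)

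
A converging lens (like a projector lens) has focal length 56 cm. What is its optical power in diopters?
P = 1/f = 1.786 D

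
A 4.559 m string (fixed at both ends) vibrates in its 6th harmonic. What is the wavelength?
λₙ = 2L/n = 1.52 m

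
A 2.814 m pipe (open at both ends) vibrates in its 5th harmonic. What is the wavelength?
λₙ = 2L/n = 1.126 m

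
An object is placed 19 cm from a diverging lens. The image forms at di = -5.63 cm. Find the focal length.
1/f = 1/do + 1/di → f = -8.001 cm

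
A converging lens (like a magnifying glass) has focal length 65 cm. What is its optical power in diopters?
P = 1/f = 1.538 D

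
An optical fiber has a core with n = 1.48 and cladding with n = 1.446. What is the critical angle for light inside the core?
θc = arcsin(n_cladding/n_core) = 77.7°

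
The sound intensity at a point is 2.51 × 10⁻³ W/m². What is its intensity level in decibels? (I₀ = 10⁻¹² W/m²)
β = 10·log₁₀(I/I₀) = 94 dB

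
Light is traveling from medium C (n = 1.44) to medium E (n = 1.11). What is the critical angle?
θc = arcsin(n₂/n₁) = 50.43°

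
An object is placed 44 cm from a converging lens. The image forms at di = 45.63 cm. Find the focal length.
1/f = 1/do + 1/di → f = 22.4 cm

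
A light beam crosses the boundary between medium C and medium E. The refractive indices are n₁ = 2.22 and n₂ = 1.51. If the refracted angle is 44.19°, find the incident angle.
sin θ₁ = (n₂/n₁)·sin θ₂ → θ₁ = 28.3°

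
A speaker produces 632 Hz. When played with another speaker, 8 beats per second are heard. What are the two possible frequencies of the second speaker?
f₂ = 632 ± 8 Hz → 640 Hz or 624 Hz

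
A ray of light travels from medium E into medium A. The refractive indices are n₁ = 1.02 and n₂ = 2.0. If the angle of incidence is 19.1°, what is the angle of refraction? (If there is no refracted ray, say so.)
sin θ₂ = (n₁/n₂)·sin θ₁ = 0.1669 → θ₂ = 9.607°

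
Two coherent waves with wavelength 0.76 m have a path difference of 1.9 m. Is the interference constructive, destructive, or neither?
destructive — path difference = 2.5λ, an odd multiple of λ/2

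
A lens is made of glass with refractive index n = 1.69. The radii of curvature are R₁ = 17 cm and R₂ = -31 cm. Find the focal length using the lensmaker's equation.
1/f = (n − 1)(1/R₁ − 1/R₂) → f = 15.91 cm (converging lens)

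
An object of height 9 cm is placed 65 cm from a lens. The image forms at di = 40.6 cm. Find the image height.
hi = (-di/do) × ho = -5.622 cm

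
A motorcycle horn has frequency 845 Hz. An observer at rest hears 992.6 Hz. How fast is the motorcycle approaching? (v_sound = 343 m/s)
v_s = v·(1 − f/f_obs) = 51 m/s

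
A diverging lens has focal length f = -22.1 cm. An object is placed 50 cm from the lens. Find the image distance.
1/di = 1/f − 1/do → di = -15.33 cm (virtual image)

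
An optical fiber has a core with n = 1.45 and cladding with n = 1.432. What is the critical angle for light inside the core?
θc = arcsin(n_cladding/n_core) = 80.96°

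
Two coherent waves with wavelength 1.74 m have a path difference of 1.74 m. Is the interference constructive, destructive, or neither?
constructive — path difference = 1λ, a whole number of wavelengths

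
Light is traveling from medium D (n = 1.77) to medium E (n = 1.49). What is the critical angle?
θc = arcsin(n₂/n₁) = 57.33°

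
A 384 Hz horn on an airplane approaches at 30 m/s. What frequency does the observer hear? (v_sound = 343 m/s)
f_obs = f·v/(v − v_s) = 420.8 Hz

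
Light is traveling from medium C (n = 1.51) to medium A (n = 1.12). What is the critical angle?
θc = arcsin(n₂/n₁) = 47.88°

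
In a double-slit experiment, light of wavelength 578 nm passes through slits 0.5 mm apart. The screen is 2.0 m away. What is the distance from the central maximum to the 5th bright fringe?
y = mλL/d = 11.56 mm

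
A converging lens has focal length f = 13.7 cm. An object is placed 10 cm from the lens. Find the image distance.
1/di = 1/f − 1/do → di = -37.03 cm (virtual image)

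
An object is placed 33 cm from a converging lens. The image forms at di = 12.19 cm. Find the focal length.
1/f = 1/do + 1/di → f = 8.902 cm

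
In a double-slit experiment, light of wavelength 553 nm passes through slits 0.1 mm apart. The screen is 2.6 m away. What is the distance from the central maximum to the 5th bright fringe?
y = mλL/d = 71.89 mm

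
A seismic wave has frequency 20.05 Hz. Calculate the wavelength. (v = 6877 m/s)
λ = v/f = 343 m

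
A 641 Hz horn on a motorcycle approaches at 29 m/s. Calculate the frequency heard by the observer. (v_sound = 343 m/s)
f_obs = f·v/(v − v_s) = 700.2 Hz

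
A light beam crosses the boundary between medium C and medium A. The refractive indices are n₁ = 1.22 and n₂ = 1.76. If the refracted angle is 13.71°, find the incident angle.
sin θ₁ = (n₂/n₁)·sin θ₂ → θ₁ = 19.99°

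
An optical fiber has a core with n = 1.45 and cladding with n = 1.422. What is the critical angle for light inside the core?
θc = arcsin(n_cladding/n_core) = 78.72°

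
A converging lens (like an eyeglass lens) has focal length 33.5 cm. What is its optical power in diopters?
P = 1/f = 2.985 D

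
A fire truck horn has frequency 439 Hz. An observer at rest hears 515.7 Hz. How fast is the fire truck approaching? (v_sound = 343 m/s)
v_s = v·(1 − f/f_obs) = 51.01 m/s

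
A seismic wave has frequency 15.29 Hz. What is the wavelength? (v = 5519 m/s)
λ = v/f = 361 m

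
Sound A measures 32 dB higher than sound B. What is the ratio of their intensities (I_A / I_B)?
I_A/I_B = 10^(Δβ/10) = 1585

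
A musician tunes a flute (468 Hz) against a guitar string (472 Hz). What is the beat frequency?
4 Hz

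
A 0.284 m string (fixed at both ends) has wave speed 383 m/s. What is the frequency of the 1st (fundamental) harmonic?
fₙ = nv/(2L) = 674.3 Hz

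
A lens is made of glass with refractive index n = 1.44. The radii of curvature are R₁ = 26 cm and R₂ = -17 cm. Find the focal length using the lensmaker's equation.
1/f = (n − 1)(1/R₁ − 1/R₂) → f = 23.36 cm (converging lens)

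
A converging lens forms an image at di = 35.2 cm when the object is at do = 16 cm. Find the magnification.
M = −di/do = -2.2 (inverted image)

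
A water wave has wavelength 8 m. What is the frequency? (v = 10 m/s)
f = v/λ = 1.25 Hz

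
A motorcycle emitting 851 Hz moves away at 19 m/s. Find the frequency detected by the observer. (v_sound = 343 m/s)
f_obs = f·v/(v + v_s) = 806.3 Hz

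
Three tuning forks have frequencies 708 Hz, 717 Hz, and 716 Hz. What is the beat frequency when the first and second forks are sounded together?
9 Hz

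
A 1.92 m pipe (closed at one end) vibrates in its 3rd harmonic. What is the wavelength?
λₙ = 4L/n = 2.56 m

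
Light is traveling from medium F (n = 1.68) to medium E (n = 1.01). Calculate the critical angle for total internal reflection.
θc = arcsin(n₂/n₁) = 36.96°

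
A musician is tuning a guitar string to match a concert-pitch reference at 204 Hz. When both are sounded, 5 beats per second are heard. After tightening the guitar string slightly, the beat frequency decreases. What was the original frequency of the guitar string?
199 Hz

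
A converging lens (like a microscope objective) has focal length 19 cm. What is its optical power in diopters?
P = 1/f = 5.263 D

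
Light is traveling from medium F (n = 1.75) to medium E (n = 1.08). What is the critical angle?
θc = arcsin(n₂/n₁) = 38.11°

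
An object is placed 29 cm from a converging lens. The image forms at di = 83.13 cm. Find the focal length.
1/f = 1/do + 1/di → f = 21.5 cm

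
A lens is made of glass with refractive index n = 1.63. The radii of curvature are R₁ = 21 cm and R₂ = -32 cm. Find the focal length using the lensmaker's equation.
1/f = (n − 1)(1/R₁ − 1/R₂) → f = 20.13 cm (converging lens)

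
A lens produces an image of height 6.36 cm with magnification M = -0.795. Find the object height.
ho = |hi|/|M| = 8 cm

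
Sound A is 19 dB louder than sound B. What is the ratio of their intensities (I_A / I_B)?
I_A/I_B = 10^(Δβ/10) = 79.43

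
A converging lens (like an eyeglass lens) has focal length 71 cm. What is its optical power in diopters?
P = 1/f = 1.408 D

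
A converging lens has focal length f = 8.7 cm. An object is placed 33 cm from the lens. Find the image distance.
1/di = 1/f − 1/do → di = 11.81 cm (real image)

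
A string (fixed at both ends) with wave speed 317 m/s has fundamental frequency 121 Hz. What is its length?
L = v/(2f₁) = 1.31 m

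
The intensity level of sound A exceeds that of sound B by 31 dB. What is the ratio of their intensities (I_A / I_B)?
I_A/I_B = 10^(Δβ/10) = 1259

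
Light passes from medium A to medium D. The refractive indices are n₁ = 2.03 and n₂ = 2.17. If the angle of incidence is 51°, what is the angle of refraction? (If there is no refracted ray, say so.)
sin θ₂ = (n₁/n₂)·sin θ₁ = 0.727 → θ₂ = 46.64°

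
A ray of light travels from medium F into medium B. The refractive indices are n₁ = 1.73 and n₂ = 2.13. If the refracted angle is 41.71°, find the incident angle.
sin θ₁ = (n₂/n₁)·sin θ₂ → θ₁ = 55°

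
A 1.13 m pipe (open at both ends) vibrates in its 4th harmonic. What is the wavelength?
λₙ = 2L/n = 0.565 m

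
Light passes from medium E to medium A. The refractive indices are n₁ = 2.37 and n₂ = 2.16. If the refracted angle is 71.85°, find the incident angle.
sin θ₁ = (n₂/n₁)·sin θ₂ → θ₁ = 60°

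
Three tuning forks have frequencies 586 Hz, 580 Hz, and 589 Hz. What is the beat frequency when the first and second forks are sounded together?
6 Hz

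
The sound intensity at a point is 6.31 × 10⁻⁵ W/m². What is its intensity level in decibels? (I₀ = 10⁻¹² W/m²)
β = 10·log₁₀(I/I₀) = 78 dB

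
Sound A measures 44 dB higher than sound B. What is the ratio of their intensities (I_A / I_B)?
I_A/I_B = 10^(Δβ/10) = 25120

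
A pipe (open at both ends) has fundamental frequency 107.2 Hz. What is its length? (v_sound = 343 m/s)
L = v/(2f₁) = 1.6 m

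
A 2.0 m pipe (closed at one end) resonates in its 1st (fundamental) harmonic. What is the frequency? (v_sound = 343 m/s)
fₙ = nv/(4L) = 42.88 Hz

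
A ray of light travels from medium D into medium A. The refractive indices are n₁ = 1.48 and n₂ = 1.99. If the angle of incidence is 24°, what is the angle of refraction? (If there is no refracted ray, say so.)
sin θ₂ = (n₁/n₂)·sin θ₁ = 0.3025 → θ₂ = 17.61°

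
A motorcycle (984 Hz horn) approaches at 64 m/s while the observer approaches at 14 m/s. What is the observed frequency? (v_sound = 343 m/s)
f_obs = f·(v + v_o)/(v − v_s) = 1259 Hz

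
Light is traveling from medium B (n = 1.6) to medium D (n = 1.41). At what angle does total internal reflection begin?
θc = arcsin(n₂/n₁) = 61.79°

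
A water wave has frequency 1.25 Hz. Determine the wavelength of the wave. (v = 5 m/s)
λ = v/f = 4 m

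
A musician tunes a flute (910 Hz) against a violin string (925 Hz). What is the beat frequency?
15 Hz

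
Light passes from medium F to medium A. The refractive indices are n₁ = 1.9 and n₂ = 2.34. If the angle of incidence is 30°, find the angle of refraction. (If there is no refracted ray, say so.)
sin θ₂ = (n₁/n₂)·sin θ₁ = 0.406 → θ₂ = 23.95°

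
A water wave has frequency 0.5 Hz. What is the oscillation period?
T = 1/f = 2 s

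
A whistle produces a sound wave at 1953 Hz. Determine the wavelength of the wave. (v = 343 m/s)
λ = v/f = 0.1756 m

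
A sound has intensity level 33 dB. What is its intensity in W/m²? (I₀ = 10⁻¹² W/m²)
I = I₀·10^(β/10) = 2.00 × 10⁻⁹ W/m²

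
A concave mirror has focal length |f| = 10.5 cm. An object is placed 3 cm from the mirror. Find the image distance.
f = +10.5 cm (concave); 1/di = 1/f − 1/do → di = -4.2 cm (virtual image, behind mirror)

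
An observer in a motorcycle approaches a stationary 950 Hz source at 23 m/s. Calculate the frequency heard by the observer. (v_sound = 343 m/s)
f_obs = f·(v + v_o)/v = 1014 Hz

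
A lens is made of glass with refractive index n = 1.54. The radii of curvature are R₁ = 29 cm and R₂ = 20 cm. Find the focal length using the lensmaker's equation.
1/f = (n − 1)(1/R₁ − 1/R₂) → f = -119.3 cm (diverging lens)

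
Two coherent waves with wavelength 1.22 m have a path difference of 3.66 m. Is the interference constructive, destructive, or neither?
constructive — path difference = 3λ, a whole number of wavelengths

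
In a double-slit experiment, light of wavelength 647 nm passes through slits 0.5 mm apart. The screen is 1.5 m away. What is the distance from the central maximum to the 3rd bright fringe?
y = mλL/d = 5.823 mm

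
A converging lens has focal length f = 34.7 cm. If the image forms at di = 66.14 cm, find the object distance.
1/do = 1/f − 1/di → do = 73 cm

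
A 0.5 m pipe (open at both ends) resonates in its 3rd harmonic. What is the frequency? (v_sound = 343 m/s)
fₙ = nv/(2L) = 1029 Hz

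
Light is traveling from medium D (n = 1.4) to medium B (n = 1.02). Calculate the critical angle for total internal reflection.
θc = arcsin(n₂/n₁) = 46.77°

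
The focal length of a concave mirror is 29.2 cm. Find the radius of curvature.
R = 2|f| = 58.4 cm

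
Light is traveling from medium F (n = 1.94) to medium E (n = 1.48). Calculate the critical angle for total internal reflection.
θc = arcsin(n₂/n₁) = 49.72°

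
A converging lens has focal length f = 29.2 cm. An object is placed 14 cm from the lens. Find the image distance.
1/di = 1/f − 1/do → di = -26.89 cm (virtual image)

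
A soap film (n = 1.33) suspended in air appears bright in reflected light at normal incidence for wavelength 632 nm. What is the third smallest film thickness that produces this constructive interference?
2nt = (m − ½)λ with m = 3 → t = (m − ½)λ/(2n) = 594 nm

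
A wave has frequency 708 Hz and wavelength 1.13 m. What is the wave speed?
v = fλ = 800 m/s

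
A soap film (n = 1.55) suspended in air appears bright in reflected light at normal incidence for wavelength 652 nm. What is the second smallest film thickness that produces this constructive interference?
2nt = (m − ½)λ with m = 2 → t = (m − ½)λ/(2n) = 315.5 nm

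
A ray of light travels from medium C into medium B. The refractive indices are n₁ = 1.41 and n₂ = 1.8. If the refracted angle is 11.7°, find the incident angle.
sin θ₁ = (n₂/n₁)·sin θ₂ → θ₁ = 15°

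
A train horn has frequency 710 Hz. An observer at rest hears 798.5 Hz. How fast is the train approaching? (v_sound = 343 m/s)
v_s = v·(1 − f/f_obs) = 38.02 m/s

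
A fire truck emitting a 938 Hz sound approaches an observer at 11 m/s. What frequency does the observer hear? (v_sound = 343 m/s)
f_obs = f·v/(v − v_s) = 969.1 Hz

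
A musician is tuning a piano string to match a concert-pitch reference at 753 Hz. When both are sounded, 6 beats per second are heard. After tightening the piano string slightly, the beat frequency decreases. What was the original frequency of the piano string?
747 Hz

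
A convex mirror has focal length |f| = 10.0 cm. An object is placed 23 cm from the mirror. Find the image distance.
f = −10.0 cm (convex); 1/di = 1/f − 1/do → di = -6.97 cm (virtual image, behind mirror)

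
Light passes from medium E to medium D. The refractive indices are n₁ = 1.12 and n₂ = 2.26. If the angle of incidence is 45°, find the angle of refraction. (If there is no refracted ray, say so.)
sin θ₂ = (n₁/n₂)·sin θ₁ = 0.3504 → θ₂ = 20.51°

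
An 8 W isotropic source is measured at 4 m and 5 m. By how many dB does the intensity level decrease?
Δβ = 20·log₁₀(r₂/r₁) = 1.938 dB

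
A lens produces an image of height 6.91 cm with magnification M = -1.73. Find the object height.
ho = |hi|/|M| = 3.994 cm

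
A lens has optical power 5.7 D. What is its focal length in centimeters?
f = 1/P = 17.54 cm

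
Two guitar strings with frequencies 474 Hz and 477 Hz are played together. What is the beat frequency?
3 Hz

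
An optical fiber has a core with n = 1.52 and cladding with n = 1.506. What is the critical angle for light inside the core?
θc = arcsin(n_cladding/n_core) = 82.22°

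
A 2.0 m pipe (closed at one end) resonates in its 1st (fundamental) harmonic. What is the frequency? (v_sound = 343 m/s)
fₙ = nv/(4L) = 42.88 Hz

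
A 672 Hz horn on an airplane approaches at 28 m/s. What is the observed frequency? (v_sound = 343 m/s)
f_obs = f·v/(v − v_s) = 731.7 Hz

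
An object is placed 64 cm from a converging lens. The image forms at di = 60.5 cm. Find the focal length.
1/f = 1/do + 1/di → f = 31.1 cm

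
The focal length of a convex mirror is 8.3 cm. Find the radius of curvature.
R = 2|f| = 16.6 cm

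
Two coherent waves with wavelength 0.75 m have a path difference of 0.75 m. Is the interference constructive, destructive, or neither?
constructive — path difference = 1λ, a whole number of wavelengths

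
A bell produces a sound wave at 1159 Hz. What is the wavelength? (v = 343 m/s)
λ = v/f = 0.2959 m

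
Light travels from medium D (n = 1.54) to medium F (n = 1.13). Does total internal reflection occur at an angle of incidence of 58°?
θc = arcsin(n₂/n₁) = 47.2°; 58° > θc, so yes — total internal reflection.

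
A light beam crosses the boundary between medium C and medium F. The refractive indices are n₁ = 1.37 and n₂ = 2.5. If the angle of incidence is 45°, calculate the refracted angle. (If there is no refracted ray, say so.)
sin θ₂ = (n₁/n₂)·sin θ₁ = 0.3875 → θ₂ = 22.8°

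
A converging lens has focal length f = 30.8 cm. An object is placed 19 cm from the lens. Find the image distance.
1/di = 1/f − 1/do → di = -49.59 cm (virtual image)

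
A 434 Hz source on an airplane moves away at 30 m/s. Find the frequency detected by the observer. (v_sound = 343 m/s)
f_obs = f·v/(v + v_s) = 399.1 Hz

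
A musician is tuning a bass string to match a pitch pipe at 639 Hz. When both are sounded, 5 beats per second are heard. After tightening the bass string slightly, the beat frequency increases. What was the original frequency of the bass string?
644 Hz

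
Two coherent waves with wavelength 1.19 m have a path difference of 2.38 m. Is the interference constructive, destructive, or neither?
constructive — path difference = 2λ, a whole number of wavelengths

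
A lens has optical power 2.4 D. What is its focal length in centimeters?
f = 1/P = 41.67 cm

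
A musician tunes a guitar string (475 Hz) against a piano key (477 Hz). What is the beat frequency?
2 Hz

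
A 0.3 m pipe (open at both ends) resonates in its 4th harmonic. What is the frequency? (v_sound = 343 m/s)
fₙ = nv/(2L) = 2287 Hz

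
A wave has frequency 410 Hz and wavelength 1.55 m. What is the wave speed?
v = fλ = 635.5 m/s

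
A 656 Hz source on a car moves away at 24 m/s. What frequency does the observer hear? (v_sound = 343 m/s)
f_obs = f·v/(v + v_s) = 613.1 Hz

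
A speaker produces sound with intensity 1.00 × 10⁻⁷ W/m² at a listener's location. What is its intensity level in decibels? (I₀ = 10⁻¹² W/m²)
β = 10·log₁₀(I/I₀) = 50 dB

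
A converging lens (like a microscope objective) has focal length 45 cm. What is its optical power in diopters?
P = 1/f = 2.222 D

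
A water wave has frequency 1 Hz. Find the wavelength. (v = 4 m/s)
λ = v/f = 4 m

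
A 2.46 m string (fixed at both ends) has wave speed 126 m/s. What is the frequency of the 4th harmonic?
fₙ = nv/(2L) = 102.4 Hz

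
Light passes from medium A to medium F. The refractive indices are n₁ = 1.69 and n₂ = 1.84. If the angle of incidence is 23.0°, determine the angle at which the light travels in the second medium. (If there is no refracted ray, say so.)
sin θ₂ = (n₁/n₂)·sin θ₁ = 0.3589 → θ₂ = 21.03°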